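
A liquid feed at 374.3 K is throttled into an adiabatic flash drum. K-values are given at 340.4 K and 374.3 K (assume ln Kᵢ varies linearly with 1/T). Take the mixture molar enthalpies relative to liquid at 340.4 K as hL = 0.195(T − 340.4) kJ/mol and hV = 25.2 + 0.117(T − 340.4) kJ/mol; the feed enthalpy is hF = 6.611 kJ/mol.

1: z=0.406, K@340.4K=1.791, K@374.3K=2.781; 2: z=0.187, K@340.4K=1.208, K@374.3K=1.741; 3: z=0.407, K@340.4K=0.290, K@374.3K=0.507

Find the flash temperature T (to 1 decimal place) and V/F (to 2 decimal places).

T = 343.6 K, V/F = 0.24

Adiabatic flash: solve Rachford–Rice at each trial T, then check hF = ψ·hV(T) + (1−ψ)·hL(T).
  T = 340.4 K: K = (1.791, 1.208, 0.290), RR gives ψ = 0.153, H_out = 3.855 kJ/mol
  T = 374.3 K: K = (2.781, 1.741, 0.507), RR gives ψ = 0.900, H_out = 26.921 kJ/mol
  T = 357.4 K: K = (2.257, 1.464, 0.389), RR gives ψ = 0.543, H_out = 16.289 kJ/mol
  T = 348.9 K: K = (2.016, 1.333, 0.337), RR gives ψ = 0.366, H_out = 10.633 kJ/mol
  T = 344.6 K: K = (1.900, 1.269, 0.313), RR gives ψ = 0.265, H_out = 7.409 kJ/mol
  T = 342.5 K: K = (1.845, 1.238, 0.301), RR gives ψ = 0.211, H_out = 5.693 kJ/mol
Linear interpolation between T = 342.5 (H_out = 5.693) and T = 344.6 (H_out = 7.409) on hF = 6.611 gives T ≈ 343.6 K, at which ψ = 0.24.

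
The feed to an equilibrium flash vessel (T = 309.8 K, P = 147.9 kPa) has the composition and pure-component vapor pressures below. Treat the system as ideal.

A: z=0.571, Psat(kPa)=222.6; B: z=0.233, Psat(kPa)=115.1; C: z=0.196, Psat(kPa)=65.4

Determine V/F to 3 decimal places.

Raoult's law: Kᵢ = Pᵢˢᵃᵗ/P = Pᵢˢᵃᵗ/147.9.
  K_A = 222.6/147.9 = 1.50507, K_B = 115.1/147.9 = 0.77823, K_C = 65.4/147.9 = 0.44219
Newton–Raphson from V/F = 0.5:
  V/F = 0.500: g = 0.0205, g' = -0.225 → V/F = 0.591
  V/F = 0.591: g = -0.0005, g' = -0.237 → V/F = 0.589
Converged at V/F = 0.589.

V/F = 0.589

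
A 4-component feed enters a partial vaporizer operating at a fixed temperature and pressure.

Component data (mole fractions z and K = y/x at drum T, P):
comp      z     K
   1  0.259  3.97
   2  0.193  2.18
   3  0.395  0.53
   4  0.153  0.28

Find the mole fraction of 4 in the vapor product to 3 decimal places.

Material balance + equilibrium reduce to Σ zᵢ(Kᵢ−1)/(1+V/F(Kᵢ−1)) = 0.
g(0) = ΣzᵢKᵢ − 1 = 0.701 and g(1) = 1 − Σzᵢ/Kᵢ = -0.445, so a root lies in (0, 1).
Newton–Raphson from V/F = 0.48:
  V/F = 0.480: g = 0.0544, g' = -0.829 → V/F = 0.546
  V/F = 0.546: g = 0.0009, g' = -0.805 → V/F = 0.547
Converged at V/F = 0.547.
Compositions from xᵢ = zᵢ/(1+V/F(Kᵢ−1)), yᵢ = Kᵢxᵢ:
  1: x = 0.099, y = 0.392
  2: x = 0.117, y = 0.256
  3: x = 0.532, y = 0.282
  4: x = 0.252, y = 0.071

y_4 = 0.071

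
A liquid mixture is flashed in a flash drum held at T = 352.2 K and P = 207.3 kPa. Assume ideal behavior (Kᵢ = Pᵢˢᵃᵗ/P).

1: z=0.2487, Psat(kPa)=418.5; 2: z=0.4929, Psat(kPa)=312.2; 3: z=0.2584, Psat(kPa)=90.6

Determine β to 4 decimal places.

β = 0.9184

Raoult's law: Kᵢ = Pᵢˢᵃᵗ/P = Pᵢˢᵃᵗ/207.3.
  K_1 = 418.5/207.3 = 2.018813, K_2 = 312.2/207.3 = 1.506030, K_3 = 90.6/207.3 = 0.437048
Newton–Raphson from β = 0.5:
  β = 0.5000: g = 0.16447, g' = -0.3523 → β = 0.9668
  β = 0.9668: g = -0.02408, g' = -0.5167 → β = 0.9202
  β = 0.9202: g = -0.00088, g' = -0.4801 → β = 0.9184
Converged at β = 0.9184.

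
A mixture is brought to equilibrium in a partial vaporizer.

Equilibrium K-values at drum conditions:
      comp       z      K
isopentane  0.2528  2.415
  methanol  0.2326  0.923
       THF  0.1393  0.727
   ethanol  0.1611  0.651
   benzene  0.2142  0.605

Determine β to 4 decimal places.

Rachford–Rice: g(β) = Σ zᵢ(Kᵢ−1)/(1+β(Kᵢ−1)) = 0.
Feasibility: ΣzᵢKᵢ = 1.1609, Σzᵢ/Kᵢ = 1.1498 — both > 1, two phases present.
Newton iteration, β⁰ = 0.46:
  β = 0.4600: g = -0.01575, g' = -0.2785 → β = 0.4034
  β = 0.4034: g = 0.00041, g' = -0.2936 → β = 0.4048
Converged at β = 0.4048.

β = 0.4048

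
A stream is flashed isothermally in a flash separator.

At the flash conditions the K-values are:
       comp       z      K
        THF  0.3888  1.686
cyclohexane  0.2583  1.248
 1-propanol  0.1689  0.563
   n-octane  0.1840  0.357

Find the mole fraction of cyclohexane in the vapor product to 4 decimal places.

Newton–Raphson from ψ = 0.5:
  ψ = 0.5000: g = -0.01323, g' = -0.3321 → ψ = 0.4602
  ψ = 0.4602: g = -0.00020, g' = -0.3225 → ψ = 0.4596
Converged at ψ = 0.4596.
Compositions from xᵢ = zᵢ/(1+ψ(Kᵢ−1)), yᵢ = Kᵢxᵢ:
  THF: x = 0.2956, y = 0.4984
  cyclohexane: x = 0.2319, y = 0.2894
  1-propanol: x = 0.2113, y = 0.1190
  n-octane: x = 0.2612, y = 0.0932

y_cyclohexane = 0.2894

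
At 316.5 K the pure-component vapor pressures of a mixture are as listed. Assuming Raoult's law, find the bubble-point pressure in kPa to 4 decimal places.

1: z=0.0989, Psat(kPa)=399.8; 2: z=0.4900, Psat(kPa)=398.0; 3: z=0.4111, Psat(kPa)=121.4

Pbub = 284.4678 kPa

At the bubble point ψ → 0, so ΣzᵢKᵢ = 1 with Kᵢ = Pᵢˢᵃᵗ/P ⇒ P = ΣzᵢPᵢˢᵃᵗ.
P = 0.0989·399.8 + 0.4900·398.0 + 0.4111·121.4 = 284.4678 kPa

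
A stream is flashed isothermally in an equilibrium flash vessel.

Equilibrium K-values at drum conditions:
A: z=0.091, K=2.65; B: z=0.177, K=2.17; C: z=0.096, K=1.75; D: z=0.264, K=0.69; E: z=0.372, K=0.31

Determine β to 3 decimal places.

Material balance + equilibrium reduce to Σ zᵢ(Kᵢ−1)/(1+β(Kᵢ−1)) = 0.
g(0) = ΣzᵢKᵢ − 1 = 0.091 and g(1) = 1 − Σzᵢ/Kᵢ = -0.753, so a root lies in (0, 1).
Newton iteration, β⁰ = 0.43:
  β = 0.430: g = -0.1793, g' = -0.615 → β = 0.138
  β = 0.138: g = -0.0035, g' = -0.632 → β = 0.133
Converged at β = 0.133.

β = 0.133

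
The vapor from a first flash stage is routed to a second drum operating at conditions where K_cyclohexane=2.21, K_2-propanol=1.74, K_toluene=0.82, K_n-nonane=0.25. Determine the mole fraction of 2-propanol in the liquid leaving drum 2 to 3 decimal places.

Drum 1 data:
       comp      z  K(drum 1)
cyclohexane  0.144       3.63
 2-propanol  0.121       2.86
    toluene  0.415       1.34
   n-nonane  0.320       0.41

Drum 1:
Material balance + equilibrium reduce to Σ zᵢ(Kᵢ−1)/(1+ψ₁(Kᵢ−1)) = 0.
Check two-phase: ΣzᵢKᵢ = 1.556 > 1 and Σzᵢ/Kᵢ = 1.172 > 1, so g(0) = 0.556 > 0 and g(1) = -0.172 < 0.
Newton–Raphson from ψ₁ = 0.5:
  ψ₁ = 0.500: g = 0.1330, g' = -0.557 → ψ₁ = 0.739
  ψ₁ = 0.739: g = 0.0017, g' = -0.570 → ψ₁ = 0.742
Converged at ψ₁ = 0.742.
Drum-1 compositions:
  cyclohexane: x = 0.049, y = 0.177
  2-propanol: x = 0.051, y = 0.145
  toluene: x = 0.331, y = 0.444
  n-nonane: x = 0.569, y = 0.233
Drum-2 feed = drum-1 vapor: z₂ = (0.1772, 0.1454, 0.4441, 0.2332).
Drum 2:
Rachford–Rice: g(ψ₂) = Σ zᵢ(Kᵢ−1)/(1+ψ₂(Kᵢ−1)) = 0.
g(0) = ΣzᵢKᵢ − 1 = 0.067 and g(1) = 1 − Σzᵢ/Kᵢ = -0.638, so a root lies in (0, 1).
Newton–Raphson from ψ₂ = 0.35:
  ψ₂ = 0.350: g = -0.0864, g' = -0.436 → ψ₂ = 0.152
  ψ₂ = 0.152: g = -0.0017, g' = -0.432 → ψ₂ = 0.148
Converged at ψ₂ = 0.148.
  cyclohexane: x = 0.150, y = 0.332
  2-propanol: x = 0.131, y = 0.228
  toluene: x = 0.456, y = 0.374
  n-nonane: x = 0.262, y = 0.066

x_2-propanol (drum 2) = 0.131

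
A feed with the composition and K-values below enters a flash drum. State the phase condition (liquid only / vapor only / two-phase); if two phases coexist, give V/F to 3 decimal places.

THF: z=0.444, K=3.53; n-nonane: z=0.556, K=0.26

two-phase, V/F = 0.380

ΣzᵢKᵢ = 1.712; Σzᵢ/Kᵢ = 2.264.
Both exceed 1, so a two-phase solution exists.
Let ψ = V/F and solve Σ zᵢ(Kᵢ−1)/(1+ψ(Kᵢ−1)) = 0.
Newton–Raphson from ψ = 0.5:
  ψ = 0.500: g = -0.1571, g' = -1.321 → ψ = 0.381
  ψ = 0.381: g = -0.0011, g' = -1.327 → ψ = 0.380
Converged at ψ = 0.380.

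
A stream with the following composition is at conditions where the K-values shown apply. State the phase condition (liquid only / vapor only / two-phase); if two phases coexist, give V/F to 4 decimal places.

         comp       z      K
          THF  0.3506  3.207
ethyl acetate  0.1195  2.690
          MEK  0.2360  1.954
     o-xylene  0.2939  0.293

ΣzᵢKᵢ = 1.9931; Σzᵢ/Kᵢ = 1.2776.
Both exceed 1, so a two-phase solution exists.
Let ψ = V/F and solve Σ zᵢ(Kᵢ−1)/(1+ψ(Kᵢ−1)) = 0.
Newton iteration, ψ⁰ = 0.7:
  ψ = 0.7000: g = 0.12018, g' = -0.9883 → ψ = 0.8216
  ψ = 0.8216: g = -0.00994, g' = -1.1794 → ψ = 0.8132
  ψ = 0.8132: g = -0.00008, g' = -1.1603 → ψ = 0.8131
Converged at ψ = 0.8131.

two-phase, V/F = 0.8131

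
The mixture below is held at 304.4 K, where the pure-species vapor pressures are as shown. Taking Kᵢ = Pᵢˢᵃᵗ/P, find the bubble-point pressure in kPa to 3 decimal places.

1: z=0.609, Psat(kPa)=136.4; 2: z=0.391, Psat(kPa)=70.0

Pbub = 110.438 kPa

At the bubble point ψ → 0, so ΣzᵢKᵢ = 1 with Kᵢ = Pᵢˢᵃᵗ/P ⇒ P = ΣzᵢPᵢˢᵃᵗ.
P = 0.609·136.4 + 0.391·70.0 = 110.438 kPa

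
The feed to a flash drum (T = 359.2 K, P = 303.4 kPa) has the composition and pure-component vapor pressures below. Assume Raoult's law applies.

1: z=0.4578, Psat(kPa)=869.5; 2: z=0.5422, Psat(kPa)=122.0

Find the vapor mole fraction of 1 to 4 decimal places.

Raoult's law: Kᵢ = Pᵢˢᵃᵗ/P = Pᵢˢᵃᵗ/303.4.
  K_1 = 869.5/303.4 = 2.865854, K_2 = 122.0/303.4 = 0.402109
Newton iteration, ψ⁰ = 0.54:
  ψ = 0.5400: g = -0.05326, g' = -0.8182 → ψ = 0.4749
  ψ = 0.4749: g = 0.00016, g' = -0.8260 → ψ = 0.4751
Converged at ψ = 0.4751.
Compositions from xᵢ = zᵢ/(1+ψ(Kᵢ−1)), yᵢ = Kᵢxᵢ:
  1: x = 0.2427, y = 0.6955
  2: x = 0.7573, y = 0.3045

y_1 = 0.6955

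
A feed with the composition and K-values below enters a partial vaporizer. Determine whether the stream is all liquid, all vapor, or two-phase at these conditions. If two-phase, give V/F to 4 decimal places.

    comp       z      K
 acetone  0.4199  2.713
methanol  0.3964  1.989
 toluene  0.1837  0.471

ΣzᵢKᵢ = 2.0142; Σzᵢ/Kᵢ = 0.7441.
Since Σzᵢ/Kᵢ < 1 the mixture is above its dew point — single vapor phase.

all vapor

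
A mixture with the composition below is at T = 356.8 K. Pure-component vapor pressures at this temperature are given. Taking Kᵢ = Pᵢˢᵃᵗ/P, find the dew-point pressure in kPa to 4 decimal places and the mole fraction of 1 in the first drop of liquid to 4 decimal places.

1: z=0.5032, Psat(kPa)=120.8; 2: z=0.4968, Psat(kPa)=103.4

At the dew point ψ → 1, so Σzᵢ/Kᵢ = 1 with Kᵢ = Pᵢˢᵃᵗ/P ⇒ 1/P = Σzᵢ/Pᵢˢᵃᵗ.
1/P = 0.5032/120.8 + 0.4968/103.4 = 0.0089702 ⇒ P = 111.4802 kPa
xᵢ = zᵢP/Pᵢˢᵃᵗ ⇒ x_1 = 0.5032·111.4802/120.8 = 0.4644

Pdew = 111.4802 kPa, x_1 = 0.4644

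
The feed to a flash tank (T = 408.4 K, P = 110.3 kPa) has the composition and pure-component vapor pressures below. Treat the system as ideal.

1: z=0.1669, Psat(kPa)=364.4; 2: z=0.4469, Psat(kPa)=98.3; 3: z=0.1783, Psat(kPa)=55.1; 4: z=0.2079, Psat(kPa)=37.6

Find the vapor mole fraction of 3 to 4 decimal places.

y_3 = 0.0954

Raoult's law: Kᵢ = Pᵢˢᵃᵗ/P = Pᵢˢᵃᵗ/110.3.
  K_1 = 364.4/110.3 = 3.303717, K_2 = 98.3/110.3 = 0.891206, K_3 = 55.1/110.3 = 0.499547, K_4 = 37.6/110.3 = 0.340888
Material balance + equilibrium reduce to Σ zᵢ(Kᵢ−1)/(1+V/F(Kᵢ−1)) = 0.
Check two-phase: ΣzᵢKᵢ = 1.1096 > 1 and Σzᵢ/Kᵢ = 1.5188 > 1, so g(0) = 0.1096 > 0 and g(1) = -0.5188 < 0.
Newton–Raphson from V/F = 0.5:
  V/F = 0.5000: g = -0.19613, g' = -0.4776 → V/F = 0.0893
  V/F = 0.0893: g = 0.03078, g' = -0.7656 → V/F = 0.1295
  V/F = 0.1295: g = 0.00159, g' = -0.6899 → V/F = 0.1318
Converged at V/F = 0.1318.
Compositions from xᵢ = zᵢ/(1+V/F(Kᵢ−1)), yᵢ = Kᵢxᵢ:
  1: x = 0.1280, y = 0.4230
  2: x = 0.4534, y = 0.4041
  3: x = 0.1909, y = 0.0954
  4: x = 0.2277, y = 0.0776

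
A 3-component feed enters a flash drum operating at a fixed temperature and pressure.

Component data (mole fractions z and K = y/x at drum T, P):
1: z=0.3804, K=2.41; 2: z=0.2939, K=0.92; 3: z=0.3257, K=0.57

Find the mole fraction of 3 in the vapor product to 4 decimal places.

Rachford–Rice: g(ψ) = Σ zᵢ(Kᵢ−1)/(1+ψ(Kᵢ−1)) = 0.
Check two-phase: ΣzᵢKᵢ = 1.3728 > 1 and Σzᵢ/Kᵢ = 1.0487 > 1, so g(0) = 0.3728 > 0 and g(1) = -0.0487 < 0.
Newton iteration, ψ⁰ = 0.66:
  ψ = 0.6600: g = 0.05745, g' = -0.3224 → ψ = 0.8382
  ψ = 0.8382: g = 0.00165, g' = -0.3082 → ψ = 0.8436
Converged at ψ = 0.8436.
Compositions from xᵢ = zᵢ/(1+ψ(Kᵢ−1)), yᵢ = Kᵢxᵢ:
  1: x = 0.1737, y = 0.4187
  2: x = 0.3152, y = 0.2900
  3: x = 0.5111, y = 0.2913

y_3 = 0.2913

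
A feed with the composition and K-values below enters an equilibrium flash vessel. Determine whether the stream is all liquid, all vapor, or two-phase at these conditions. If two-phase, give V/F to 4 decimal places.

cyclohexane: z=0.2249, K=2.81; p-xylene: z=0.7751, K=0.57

ΣzᵢKᵢ = 1.0738; Σzᵢ/Kᵢ = 1.4399.
Both exceed 1, so a two-phase solution exists.
Rachford–Rice: g(ψ) = Σ zᵢ(Kᵢ−1)/(1+ψ(Kᵢ−1)) = 0.
Binary case is linear: z₁(K₁−1)(1+ψ(K₂−1)) + z₂(K₂−1)(1+ψ(K₁−1)) = 0
⇒ ψ = [z₁(K₁−1)+z₂(K₂−1)] / [−(K₁−1)(K₂−1)] = 0.07378/0.77830 = 0.0948

two-phase, V/F = 0.0948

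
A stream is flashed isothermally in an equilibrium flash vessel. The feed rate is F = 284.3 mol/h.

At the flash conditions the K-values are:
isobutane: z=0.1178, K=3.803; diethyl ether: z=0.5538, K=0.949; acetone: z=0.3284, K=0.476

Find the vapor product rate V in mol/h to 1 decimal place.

Iterate (Newton) starting at V/F = 0.5:
  V/F = 0.5000: g = -0.12466, g' = -0.3276 → V/F = 0.1194
  V/F = 0.1194: g = 0.03540, g' = -0.6236 → V/F = 0.1762
  V/F = 0.1762: g = 0.00295, g' = -0.5257 → V/F = 0.1818
Converged at V/F = 0.1818.
Then V = V/F·F = 0.1818·284.3 = 51.7 mol/h and L = F − V = 232.6 mol/h.

V = 51.7 mol/h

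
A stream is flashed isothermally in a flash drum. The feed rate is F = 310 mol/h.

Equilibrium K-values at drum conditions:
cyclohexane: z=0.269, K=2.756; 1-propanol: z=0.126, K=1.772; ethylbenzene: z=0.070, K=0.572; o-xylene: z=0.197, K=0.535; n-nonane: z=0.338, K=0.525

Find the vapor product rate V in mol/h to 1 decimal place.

Rachford–Rice: g(β) = Σ zᵢ(Kᵢ−1)/(1+β(Kᵢ−1)) = 0.
g(0) = ΣzᵢKᵢ − 1 = 0.288 and g(1) = 1 − Σzᵢ/Kᵢ = -0.303, so a root lies in (0, 1).
Newton–Raphson from β = 0.65:
  β = 0.650: g = -0.1197, g' = -0.486 → β = 0.404
  β = 0.404: g = 0.0030, g' = -0.528 → β = 0.409
Converged at β = 0.409.
Then V = β·F = 0.4093·310 = 126.9 mol/h and L = F − V = 183.1 mol/h.

V = 126.9 mol/h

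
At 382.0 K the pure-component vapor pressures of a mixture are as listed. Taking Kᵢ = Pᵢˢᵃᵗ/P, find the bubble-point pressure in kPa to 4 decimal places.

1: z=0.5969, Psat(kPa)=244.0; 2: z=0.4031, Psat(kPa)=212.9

At the bubble point ψ → 0, so ΣzᵢKᵢ = 1 with Kᵢ = Pᵢˢᵃᵗ/P ⇒ P = ΣzᵢPᵢˢᵃᵗ.
P = 0.5969·244.0 + 0.4031·212.9 = 231.4636 kPa

Pbub = 231.4636 kPa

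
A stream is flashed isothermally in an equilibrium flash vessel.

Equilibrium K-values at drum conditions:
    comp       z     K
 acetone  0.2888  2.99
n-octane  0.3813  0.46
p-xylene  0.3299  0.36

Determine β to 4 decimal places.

β = 0.1348

Newton–Raphson from β = 0.31:
  β = 0.3100: g = -0.15525, g' = -0.8081 → β = 0.1179
  β = 0.1179: g = 0.01724, g' = -1.0352 → β = 0.1345
  β = 0.1345: g = 0.00028, g' = -1.0027 → β = 0.1348
Converged at β = 0.1348.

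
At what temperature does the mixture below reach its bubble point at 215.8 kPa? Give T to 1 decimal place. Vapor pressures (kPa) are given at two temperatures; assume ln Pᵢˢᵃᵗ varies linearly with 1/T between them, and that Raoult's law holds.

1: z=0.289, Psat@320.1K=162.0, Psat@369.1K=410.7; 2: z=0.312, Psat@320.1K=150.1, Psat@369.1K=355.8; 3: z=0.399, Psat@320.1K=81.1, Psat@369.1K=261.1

T = 345.5 K

Bubble-point temperature: ΣzᵢPᵢˢᵃᵗ(T) = P. Interpolate ln Pᵢˢᵃᵗ = aᵢ + bᵢ/T.
  T = 320.1 K: ΣzᵢPᵢˢᵃᵗ = 126.01 kPa
  T = 369.1 K: ΣzᵢPᵢˢᵃᵗ = 333.88 kPa
  T = 344.6 K: ΣzᵢPᵢˢᵃᵗ = 211.93 kPa
  T = 356.9 K: ΣzᵢPᵢˢᵃᵗ = 268.22 kPa
  T = 350.8 K: ΣzᵢPᵢˢᵃᵗ = 239.11 kPa
  T = 347.7 K: ΣzᵢPᵢˢᵃᵗ = 225.22 kPa
  T = 346.1 K: ΣzᵢPᵢˢᵃᵗ = 218.29 kPa
Interpolating between 344.6 K and 346.1 K gives T ≈ 345.5 K.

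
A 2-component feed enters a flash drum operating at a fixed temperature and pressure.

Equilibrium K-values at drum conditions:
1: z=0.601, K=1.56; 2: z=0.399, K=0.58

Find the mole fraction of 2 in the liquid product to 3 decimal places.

x_2 = 0.571

Let ψ = V/F and solve Σ zᵢ(Kᵢ−1)/(1+ψ(Kᵢ−1)) = 0.
Feasibility: ΣzᵢKᵢ = 1.169, Σzᵢ/Kᵢ = 1.073 — both > 1, two phases present.
Newton–Raphson from ψ = 0.32:
  ψ = 0.320: g = 0.0918, g' = -0.229 → ψ = 0.720
  ψ = 0.720: g = -0.0004, g' = -0.240 → ψ = 0.718
Converged at ψ = 0.718.
Compositions from xᵢ = zᵢ/(1+ψ(Kᵢ−1)), yᵢ = Kᵢxᵢ:
  1: x = 0.429, y = 0.669
  2: x = 0.571, y = 0.331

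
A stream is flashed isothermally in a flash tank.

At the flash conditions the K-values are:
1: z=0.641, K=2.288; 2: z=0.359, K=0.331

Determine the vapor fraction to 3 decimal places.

ψ = 0.679

Material balance + equilibrium reduce to Σ zᵢ(Kᵢ−1)/(1+ψ(Kᵢ−1)) = 0.
Feasibility: ΣzᵢKᵢ = 1.585, Σzᵢ/Kᵢ = 1.365 — both > 1, two phases present.
Newton iteration, ψ⁰ = 0.64:
  ψ = 0.640: g = 0.0326, g' = -0.811 → ψ = 0.680
  ψ = 0.680: g = -0.0006, g' = -0.843 → ψ = 0.679
Converged at ψ = 0.679.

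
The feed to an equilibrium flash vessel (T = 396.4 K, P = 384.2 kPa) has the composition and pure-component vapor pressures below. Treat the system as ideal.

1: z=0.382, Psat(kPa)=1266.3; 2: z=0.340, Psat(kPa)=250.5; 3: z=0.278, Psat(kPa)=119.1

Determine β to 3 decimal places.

β = 0.466

Raoult's law: Kᵢ = Pᵢˢᵃᵗ/P = Pᵢˢᵃᵗ/384.2.
  K_1 = 1266.3/384.2 = 3.29594, K_2 = 250.5/384.2 = 0.65200, K_3 = 119.1/384.2 = 0.30999
Newton iteration, β⁰ = 0.56:
  β = 0.560: g = -0.0759, g' = -0.800 → β = 0.465
  β = 0.465: g = 0.0004, g' = -0.817 → β = 0.466
Converged at β = 0.466.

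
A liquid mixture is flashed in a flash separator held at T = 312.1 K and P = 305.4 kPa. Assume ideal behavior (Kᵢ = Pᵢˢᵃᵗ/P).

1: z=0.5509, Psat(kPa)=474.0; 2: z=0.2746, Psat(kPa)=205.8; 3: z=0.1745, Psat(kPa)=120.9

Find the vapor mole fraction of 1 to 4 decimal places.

y_1 = 0.6919

Raoult's law: Kᵢ = Pᵢˢᵃᵗ/P = Pᵢˢᵃᵗ/305.4.
  K_1 = 474.0/305.4 = 1.552063, K_2 = 205.8/305.4 = 0.673870, K_3 = 120.9/305.4 = 0.395874
Material balance + equilibrium reduce to Σ zᵢ(Kᵢ−1)/(1+V/F(Kᵢ−1)) = 0.
g(0) = ΣzᵢKᵢ − 1 = 0.1092 and g(1) = 1 − Σzᵢ/Kᵢ = -0.2032, so a root lies in (0, 1).
Newton–Raphson from V/F = 0.5:
  V/F = 0.5000: g = -0.01971, g' = -0.2756 → V/F = 0.4285
  V/F = 0.4285: g = -0.00039, g' = -0.2652 → V/F = 0.4270
Converged at V/F = 0.4270.
Compositions from xᵢ = zᵢ/(1+V/F(Kᵢ−1)), yᵢ = Kᵢxᵢ:
  1: x = 0.4458, y = 0.6919
  2: x = 0.3190, y = 0.2150
  3: x = 0.2352, y = 0.0931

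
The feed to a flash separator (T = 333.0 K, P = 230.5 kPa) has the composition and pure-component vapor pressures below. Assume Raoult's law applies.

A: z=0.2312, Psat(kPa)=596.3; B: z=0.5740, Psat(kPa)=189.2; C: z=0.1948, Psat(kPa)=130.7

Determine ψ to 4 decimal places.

ψ = 0.4407

Raoult's law: Kᵢ = Pᵢˢᵃᵗ/P = Pᵢˢᵃᵗ/230.5.
  K_A = 596.3/230.5 = 2.586985, K_B = 189.2/230.5 = 0.820824, K_C = 130.7/230.5 = 0.567028
Let ψ = V/F and solve Σ zᵢ(Kᵢ−1)/(1+ψ(Kᵢ−1)) = 0.
Check two-phase: ΣzᵢKᵢ = 1.1797 > 1 and Σzᵢ/Kᵢ = 1.1322 > 1, so g(0) = 0.1797 > 0 and g(1) = -0.1322 < 0.
Newton iteration, ψ⁰ = 0.5:
  ψ = 0.5000: g = -0.01604, g' = -0.2627 → ψ = 0.4390
  ψ = 0.4390: g = 0.00050, g' = -0.2797 → ψ = 0.4407
Converged at ψ = 0.4407.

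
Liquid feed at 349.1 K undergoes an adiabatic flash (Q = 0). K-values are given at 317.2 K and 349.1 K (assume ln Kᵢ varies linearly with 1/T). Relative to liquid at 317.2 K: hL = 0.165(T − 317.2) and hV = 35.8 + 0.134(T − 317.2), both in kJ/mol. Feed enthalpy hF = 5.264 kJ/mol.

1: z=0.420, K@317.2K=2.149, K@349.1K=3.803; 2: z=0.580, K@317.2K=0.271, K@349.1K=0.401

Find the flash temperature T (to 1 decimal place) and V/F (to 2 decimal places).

Adiabatic flash: solve Rachford–Rice at each trial T, then check hF = ψ·hV(T) + (1−ψ)·hL(T).
  T = 317.2 K: K = (2.149, 0.271), RR gives ψ = 0.071, H_out = 2.554 kJ/mol
  T = 349.1 K: K = (3.803, 0.401), RR gives ψ = 0.494, H_out = 22.469 kJ/mol
  T = 333.1 K: K = (2.896, 0.333), RR gives ψ = 0.323, H_out = 14.038 kJ/mol
  T = 325.1 K: K = (2.501, 0.301), RR gives ψ = 0.214, H_out = 8.923 kJ/mol
  T = 321.1 K: K = (2.318, 0.285), RR gives ψ = 0.148, H_out = 5.920 kJ/mol
  T = 319.1 K: K = (2.230, 0.278), RR gives ψ = 0.110, H_out = 4.257 kJ/mol
Linear interpolation between T = 319.1 (H_out = 4.257) and T = 321.1 (H_out = 5.920) on hF = 5.264 gives T ≈ 320.3 K, at which ψ = 0.13.

T = 320.3 K, V/F = 0.13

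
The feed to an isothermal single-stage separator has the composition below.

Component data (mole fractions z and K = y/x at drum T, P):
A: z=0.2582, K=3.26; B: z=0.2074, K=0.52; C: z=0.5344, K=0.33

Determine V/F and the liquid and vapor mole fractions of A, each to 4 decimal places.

V/F = 0.0899, x_A = 0.2146, y_A = 0.6996

Rachford–Rice: g(V/F) = Σ zᵢ(Kᵢ−1)/(1+V/F(Kᵢ−1)) = 0.
g(0) = ΣzᵢKᵢ − 1 = 0.1259 and g(1) = 1 − Σzᵢ/Kᵢ = -1.0974, so a root lies in (0, 1).
Iterate (Newton) starting at V/F = 0.6:
  V/F = 0.6000: g = -0.49088, g' = -1.0027 → V/F = 0.1104
  V/F = 0.1104: g = -0.02479, g' = -1.1776 → V/F = 0.0894
  V/F = 0.0894: g = 0.00060, g' = -1.2364 → V/F = 0.0899
Converged at V/F = 0.0899.
Compositions from xᵢ = zᵢ/(1+V/F(Kᵢ−1)), yᵢ = Kᵢxᵢ:
  A: x = 0.2146, y = 0.6996
  B: x = 0.2167, y = 0.1127
  C: x = 0.5686, y = 0.1877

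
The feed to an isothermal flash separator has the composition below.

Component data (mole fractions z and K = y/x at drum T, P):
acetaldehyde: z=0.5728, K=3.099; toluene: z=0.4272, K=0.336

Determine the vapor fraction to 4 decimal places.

Let ψ = V/F and solve Σ zᵢ(Kᵢ−1)/(1+ψ(Kᵢ−1)) = 0.
Feasibility: ΣzᵢKᵢ = 1.9186, Σzᵢ/Kᵢ = 1.4563 — both > 1, two phases present.
Binary case is linear: z₁(K₁−1)(1+ψ(K₂−1)) + z₂(K₂−1)(1+ψ(K₁−1)) = 0
⇒ ψ = [z₁(K₁−1)+z₂(K₂−1)] / [−(K₁−1)(K₂−1)] = 0.91865/1.39374 = 0.6591

ψ = 0.6591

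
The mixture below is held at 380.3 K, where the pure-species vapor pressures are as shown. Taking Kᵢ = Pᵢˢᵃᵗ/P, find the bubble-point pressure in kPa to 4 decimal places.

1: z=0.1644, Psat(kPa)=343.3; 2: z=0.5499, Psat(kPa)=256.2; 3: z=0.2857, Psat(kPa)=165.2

At the bubble point ψ → 0, so ΣzᵢKᵢ = 1 with Kᵢ = Pᵢˢᵃᵗ/P ⇒ P = ΣzᵢPᵢˢᵃᵗ.
P = 0.1644·343.3 + 0.5499·256.2 + 0.2857·165.2 = 244.5205 kPa

Pbub = 244.5205 kPa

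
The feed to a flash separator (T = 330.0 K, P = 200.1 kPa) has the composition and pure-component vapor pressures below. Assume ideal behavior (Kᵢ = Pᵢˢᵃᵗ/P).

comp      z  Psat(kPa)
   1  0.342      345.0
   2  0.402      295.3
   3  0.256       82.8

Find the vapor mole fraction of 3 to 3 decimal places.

y_3 = 0.206

Raoult's law: Kᵢ = Pᵢˢᵃᵗ/P = Pᵢˢᵃᵗ/200.1.
  K_1 = 345.0/200.1 = 1.72414, K_2 = 295.3/200.1 = 1.47576, K_3 = 82.8/200.1 = 0.41379
Iterate (Newton) starting at β = 0.5:
  β = 0.500: g = 0.1240, g' = -0.332 → β = 0.873
  β = 0.873: g = -0.0207, g' = -0.482 → β = 0.830
  β = 0.830: g = -0.0007, g' = -0.451 → β = 0.829
Converged at β = 0.829.
Compositions from xᵢ = zᵢ/(1+β(Kᵢ−1)), yᵢ = Kᵢxᵢ:
  1: x = 0.214, y = 0.368
  2: x = 0.288, y = 0.425
  3: x = 0.498, y = 0.206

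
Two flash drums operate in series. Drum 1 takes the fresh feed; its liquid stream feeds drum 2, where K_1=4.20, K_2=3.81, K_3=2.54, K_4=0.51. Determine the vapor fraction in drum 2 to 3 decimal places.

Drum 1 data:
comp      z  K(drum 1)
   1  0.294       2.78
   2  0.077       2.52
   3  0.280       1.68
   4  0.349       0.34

V/F (drum 2) = 0.438

Drum 1:
Rachford–Rice: g(ψ₁) = Σ zᵢ(Kᵢ−1)/(1+ψ₁(Kᵢ−1)) = 0.
g(0) = ΣzᵢKᵢ − 1 = 0.600 and g(1) = 1 − Σzᵢ/Kᵢ = -0.329, so a root lies in (0, 1).
Newton–Raphson from ψ₁ = 0.5:
  ψ₁ = 0.500: g = 0.1417, g' = -0.729 → ψ₁ = 0.694
  ψ₁ = 0.694: g = -0.0049, g' = -0.806 → ψ₁ = 0.688
Converged at ψ₁ = 0.688.
Drum-1 compositions:
  1: x = 0.132, y = 0.367
  2: x = 0.038, y = 0.095
  3: x = 0.191, y = 0.320
  4: x = 0.640, y = 0.217
Drum-2 feed = drum-1 liquid: z₂ = (0.1321, 0.0376, 0.1907, 0.6395).
Drum 2:
Let ψ₂ = V/F and solve Σ zᵢ(Kᵢ−1)/(1+ψ₂(Kᵢ−1)) = 0.
Check two-phase: ΣzᵢKᵢ = 1.509 > 1 and Σzᵢ/Kᵢ = 1.370 > 1, so g(0) = 0.509 > 0 and g(1) = -0.370 < 0.
Newton iteration, ψ₂⁰ = 0.64:
  ψ₂ = 0.640: g = -0.1321, g' = -0.624 → ψ₂ = 0.428
  ψ₂ = 0.428: g = 0.0067, g' = -0.712 → ψ₂ = 0.438
Converged at ψ₂ = 0.438.
  1: x = 0.055, y = 0.231
  2: x = 0.017, y = 0.064
  3: x = 0.114, y = 0.289
  4: x = 0.814, y = 0.415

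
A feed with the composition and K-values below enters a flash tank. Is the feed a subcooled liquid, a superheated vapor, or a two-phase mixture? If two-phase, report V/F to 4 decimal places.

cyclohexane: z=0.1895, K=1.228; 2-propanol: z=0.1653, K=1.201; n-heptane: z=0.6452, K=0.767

ΣzᵢKᵢ = 0.9261; Σzᵢ/Kᵢ = 1.1332.
Since ΣzᵢKᵢ < 1 the mixture is below its bubble point — single liquid phase.

subcooled liquid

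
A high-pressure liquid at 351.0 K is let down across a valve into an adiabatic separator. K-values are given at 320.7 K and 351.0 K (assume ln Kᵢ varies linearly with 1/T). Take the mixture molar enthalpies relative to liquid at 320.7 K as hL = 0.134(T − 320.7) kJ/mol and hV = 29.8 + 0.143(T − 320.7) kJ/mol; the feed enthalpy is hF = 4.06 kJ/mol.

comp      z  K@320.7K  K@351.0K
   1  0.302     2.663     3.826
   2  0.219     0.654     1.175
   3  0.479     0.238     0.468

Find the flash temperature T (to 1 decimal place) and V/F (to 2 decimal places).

Adiabatic flash: solve Rachford–Rice at each trial T, then check hF = ψ·hV(T) + (1−ψ)·hL(T).
  T = 320.7 K: K = (2.663, 0.654, 0.238), RR gives ψ = 0.057, H_out = 1.695 kJ/mol
  T = 351.0 K: K = (3.826, 1.175, 0.468), RR gives ψ = 0.564, H_out = 21.014 kJ/mol
  T = 335.9 K: K = (3.220, 0.889, 0.339), RR gives ψ = 0.280, H_out = 10.421 kJ/mol
  T = 328.3 K: K = (2.935, 0.765, 0.285), RR gives ψ = 0.166, H_out = 5.987 kJ/mol
  T = 324.5 K: K = (2.797, 0.708, 0.261), RR gives ψ = 0.112, H_out = 3.842 kJ/mol
  T = 326.4 K: K = (2.866, 0.736, 0.273), RR gives ψ = 0.139, H_out = 4.913 kJ/mol
Linear interpolation between T = 324.5 (H_out = 3.842) and T = 326.4 (H_out = 4.913) on hF = 4.06 gives T ≈ 324.9 K, at which ψ = 0.12.

T = 324.9 K, V/F = 0.12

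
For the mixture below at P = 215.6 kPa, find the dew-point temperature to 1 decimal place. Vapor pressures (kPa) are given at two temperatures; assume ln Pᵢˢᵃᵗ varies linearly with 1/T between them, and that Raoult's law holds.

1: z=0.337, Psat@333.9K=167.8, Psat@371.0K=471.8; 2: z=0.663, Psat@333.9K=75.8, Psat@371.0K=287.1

Dew-point temperature: Σzᵢ·P/Pᵢˢᵃᵗ(T) = 1. Interpolate ln Pᵢˢᵃᵗ = aᵢ + bᵢ/T.
  T = 333.9 K: ΣzᵢP/Pᵢˢᵃᵗ = 2.3188
  T = 371.0 K: ΣzᵢP/Pᵢˢᵃᵗ = 0.6519
  T = 352.4 K: ΣzᵢP/Pᵢˢᵃᵗ = 1.1889
  T = 361.7 K: ΣzᵢP/Pᵢˢᵃᵗ = 0.8732
  T = 357.0 K: ΣzᵢP/Pᵢˢᵃᵗ = 1.0184
  T = 359.4 K: ΣzᵢP/Pᵢˢᵃᵗ = 0.9410
Interpolating between 357.0 K and 359.4 K gives T ≈ 357.6 K.

T = 357.6 K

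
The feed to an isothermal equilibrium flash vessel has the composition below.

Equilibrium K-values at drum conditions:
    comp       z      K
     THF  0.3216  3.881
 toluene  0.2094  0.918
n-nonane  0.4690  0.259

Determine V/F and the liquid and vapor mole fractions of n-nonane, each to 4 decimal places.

V/F = 0.3277, x_n-nonane = 0.6194, y_n-nonane = 0.1604

Material balance + equilibrium reduce to Σ zᵢ(Kᵢ−1)/(1+V/F(Kᵢ−1)) = 0.
g(0) = ΣzᵢKᵢ − 1 = 0.5618 and g(1) = 1 − Σzᵢ/Kᵢ = -1.1218, so a root lies in (0, 1).
Newton–Raphson from V/F = 0.55:
  V/F = 0.5500: g = -0.24609, g' = -1.1348 → V/F = 0.3331
  V/F = 0.3331: g = -0.00633, g' = -1.1505 → V/F = 0.3276
  V/F = 0.3276: g = 0.00002, g' = -1.1570 → V/F = 0.3277
Converged at V/F = 0.3277.
Compositions from xᵢ = zᵢ/(1+V/F(Kᵢ−1)), yᵢ = Kᵢxᵢ:
  THF: x = 0.1654, y = 0.6420
  toluene: x = 0.2152, y = 0.1975
  n-nonane: x = 0.6194, y = 0.1604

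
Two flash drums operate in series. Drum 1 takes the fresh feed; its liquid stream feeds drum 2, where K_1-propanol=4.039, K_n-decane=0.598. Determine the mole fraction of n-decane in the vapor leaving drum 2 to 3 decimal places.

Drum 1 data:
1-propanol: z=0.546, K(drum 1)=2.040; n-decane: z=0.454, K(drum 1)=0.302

Drum 1:
Let ψ₁ = V/F and solve Σ zᵢ(Kᵢ−1)/(1+ψ₁(Kᵢ−1)) = 0.
Check two-phase: ΣzᵢKᵢ = 1.251 > 1 and Σzᵢ/Kᵢ = 1.771 > 1, so g(0) = 0.251 > 0 and g(1) = -0.771 < 0.
Binary case is linear: z₁(K₁−1)(1+ψ₁(K₂−1)) + z₂(K₂−1)(1+ψ₁(K₁−1)) = 0
⇒ ψ₁ = [z₁(K₁−1)+z₂(K₂−1)] / [−(K₁−1)(K₂−1)] = 0.2509/0.7259 = 0.346
Drum-1 compositions:
  1-propanol: x = 0.402, y = 0.819
  n-decane: x = 0.598, y = 0.181
Drum-2 feed = drum-1 liquid: z₂ = (0.4016, 0.5984).
Drum 2:
Rachford–Rice: g(ψ₂) = Σ zᵢ(Kᵢ−1)/(1+ψ₂(Kᵢ−1)) = 0.
Feasibility: ΣzᵢKᵢ = 1.980, Σzᵢ/Kᵢ = 1.100 — both > 1, two phases present.
Binary case is linear: z₁(K₁−1)(1+ψ₂(K₂−1)) + z₂(K₂−1)(1+ψ₂(K₁−1)) = 0
⇒ ψ₂ = [z₁(K₁−1)+z₂(K₂−1)] / [−(K₁−1)(K₂−1)] = 0.9799/1.2217 = 0.802
  1-propanol: x = 0.117, y = 0.472
  n-decane: x = 0.883, y = 0.528

y_n-decane (drum 2) = 0.528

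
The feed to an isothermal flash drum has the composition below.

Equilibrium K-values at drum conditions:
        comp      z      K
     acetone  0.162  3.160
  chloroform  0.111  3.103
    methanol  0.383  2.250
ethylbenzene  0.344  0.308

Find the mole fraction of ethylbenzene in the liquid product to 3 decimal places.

x_ethylbenzene = 0.692

Let ψ = V/F and solve Σ zᵢ(Kᵢ−1)/(1+ψ(Kᵢ−1)) = 0.
Check two-phase: ΣzᵢKᵢ = 1.824 > 1 and Σzᵢ/Kᵢ = 1.374 > 1, so g(0) = 0.824 > 0 and g(1) = -0.374 < 0.
Newton iteration, ψ⁰ = 0.5:
  ψ = 0.500: g = 0.2126, g' = -0.903 → ψ = 0.735
  ψ = 0.735: g = -0.0085, g' = -1.034 → ψ = 0.727
Converged at ψ = 0.727.
Compositions from xᵢ = zᵢ/(1+ψ(Kᵢ−1)), yᵢ = Kᵢxᵢ:
  acetone: x = 0.063, y = 0.199
  chloroform: x = 0.044, y = 0.136
  methanol: x = 0.201, y = 0.451
  ethylbenzene: x = 0.692, y = 0.213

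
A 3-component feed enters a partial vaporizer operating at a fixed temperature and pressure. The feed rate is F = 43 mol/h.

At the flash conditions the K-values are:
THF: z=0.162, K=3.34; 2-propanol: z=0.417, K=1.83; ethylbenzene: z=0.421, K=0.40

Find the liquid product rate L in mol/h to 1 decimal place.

L = 17.6 mol/h

Rachford–Rice: g(β) = Σ zᵢ(Kᵢ−1)/(1+β(Kᵢ−1)) = 0.
Check two-phase: ΣzᵢKᵢ = 1.473 > 1 and Σzᵢ/Kᵢ = 1.329 > 1, so g(0) = 0.473 > 0 and g(1) = -0.329 < 0.
Iterate (Newton) starting at β = 0.5:
  β = 0.500: g = 0.0584, g' = -0.641 → β = 0.591
Converged at β = 0.591.
Then V = β·F = 0.5908·43 = 25.4 mol/h and L = F − V = 17.6 mol/h.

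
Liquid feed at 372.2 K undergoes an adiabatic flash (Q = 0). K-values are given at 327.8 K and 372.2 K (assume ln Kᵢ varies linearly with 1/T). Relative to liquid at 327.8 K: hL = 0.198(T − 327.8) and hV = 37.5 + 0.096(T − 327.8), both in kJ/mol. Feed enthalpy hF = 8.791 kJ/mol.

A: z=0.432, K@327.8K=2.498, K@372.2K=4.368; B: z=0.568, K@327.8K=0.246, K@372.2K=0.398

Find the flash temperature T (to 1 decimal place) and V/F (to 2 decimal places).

Adiabatic flash: solve Rachford–Rice at each trial T, then check hF = ψ·hV(T) + (1−ψ)·hL(T).
  T = 327.8 K: K = (2.498, 0.246), RR gives ψ = 0.194, H_out = 7.266 kJ/mol
  T = 372.2 K: K = (4.368, 0.398), RR gives ψ = 0.549, H_out = 26.891 kJ/mol
  T = 350.0 K: K = (3.362, 0.318), RR gives ψ = 0.393, H_out = 18.233 kJ/mol
  T = 338.9 K: K = (2.912, 0.281), RR gives ψ = 0.304, H_out = 13.238 kJ/mol
  T = 333.4 K: K = (2.702, 0.263), RR gives ψ = 0.253, H_out = 10.442 kJ/mol
  T = 330.6 K: K = (2.599, 0.255), RR gives ψ = 0.224, H_out = 8.902 kJ/mol
  T = 329.2 K: K = (2.548, 0.250), RR gives ψ = 0.209, H_out = 8.097 kJ/mol
Linear interpolation between T = 329.2 (H_out = 8.097) and T = 330.6 (H_out = 8.902) on hF = 8.791 gives T ≈ 330.4 K, at which ψ = 0.22.

T = 330.4 K, V/F = 0.22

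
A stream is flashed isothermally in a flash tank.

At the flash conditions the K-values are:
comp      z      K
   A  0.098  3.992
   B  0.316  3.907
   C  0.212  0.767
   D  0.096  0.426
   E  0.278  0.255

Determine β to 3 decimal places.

β = 0.527

Material balance + equilibrium reduce to Σ zᵢ(Kᵢ−1)/(1+β(Kᵢ−1)) = 0.
Check two-phase: ΣzᵢKᵢ = 1.900 > 1 and Σzᵢ/Kᵢ = 1.697 > 1, so g(0) = 0.900 > 0 and g(1) = -0.697 < 0.
Iterate (Newton) starting at β = 0.62:
  β = 0.620: g = -0.0977, g' = -1.073 → β = 0.529
  β = 0.529: g = -0.0017, g' = -1.047 → β = 0.527
Converged at β = 0.527.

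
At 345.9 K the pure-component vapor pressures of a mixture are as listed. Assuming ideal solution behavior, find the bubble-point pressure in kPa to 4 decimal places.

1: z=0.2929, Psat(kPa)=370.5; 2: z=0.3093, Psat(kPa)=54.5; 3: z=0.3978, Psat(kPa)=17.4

At the bubble point ψ → 0, so ΣzᵢKᵢ = 1 with Kᵢ = Pᵢˢᵃᵗ/P ⇒ P = ΣzᵢPᵢˢᵃᵗ.
P = 0.2929·370.5 + 0.3093·54.5 + 0.3978·17.4 = 132.2980 kPa

Pbub = 132.2980 kPa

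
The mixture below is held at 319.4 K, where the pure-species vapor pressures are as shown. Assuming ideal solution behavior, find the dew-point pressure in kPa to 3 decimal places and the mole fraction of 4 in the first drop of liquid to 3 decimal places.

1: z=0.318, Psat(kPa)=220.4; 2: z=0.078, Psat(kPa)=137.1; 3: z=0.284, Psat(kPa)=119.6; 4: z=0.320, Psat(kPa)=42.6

At the dew point ψ → 1, so Σzᵢ/Kᵢ = 1 with Kᵢ = Pᵢˢᵃᵗ/P ⇒ 1/P = Σzᵢ/Pᵢˢᵃᵗ.
1/P = 0.318/220.4 + 0.078/137.1 + 0.284/119.6 + 0.320/42.6 = 0.011898 ⇒ P = 84.047 kPa
xᵢ = zᵢP/Pᵢˢᵃᵗ ⇒ x_4 = 0.320·84.047/42.6 = 0.631

Pdew = 84.047 kPa, x_4 = 0.631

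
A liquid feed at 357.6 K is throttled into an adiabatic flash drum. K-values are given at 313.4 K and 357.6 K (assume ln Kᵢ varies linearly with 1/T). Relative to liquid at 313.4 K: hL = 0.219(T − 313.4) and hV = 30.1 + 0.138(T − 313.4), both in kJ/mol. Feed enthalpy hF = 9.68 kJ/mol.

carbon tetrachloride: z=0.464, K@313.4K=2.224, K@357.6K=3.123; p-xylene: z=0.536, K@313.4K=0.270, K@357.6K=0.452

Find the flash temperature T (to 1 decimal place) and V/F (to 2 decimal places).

Adiabatic flash: solve Rachford–Rice at each trial T, then check hF = ψ·hV(T) + (1−ψ)·hL(T).
  T = 313.4 K: K = (2.224, 0.270), RR gives ψ = 0.198, H_out = 5.951 kJ/mol
  T = 357.6 K: K = (3.123, 0.452), RR gives ψ = 0.594, H_out = 25.439 kJ/mol
  T = 335.5 K: K = (2.665, 0.355), RR gives ψ = 0.398, H_out = 16.102 kJ/mol
  T = 324.4 K: K = (2.441, 0.311), RR gives ψ = 0.301, H_out = 11.215 kJ/mol
  T = 318.9 K: K = (2.332, 0.290), RR gives ψ = 0.251, H_out = 8.654 kJ/mol
  T = 321.6 K: K = (2.385, 0.300), RR gives ψ = 0.276, H_out = 9.926 kJ/mol
  T = 320.2 K: K = (2.358, 0.295), RR gives ψ = 0.263, H_out = 9.270 kJ/mol
Linear interpolation between T = 320.2 (H_out = 9.270) and T = 321.6 (H_out = 9.926) on hF = 9.68 gives T ≈ 321.1 K, at which ψ = 0.27.

T = 321.1 K, V/F = 0.27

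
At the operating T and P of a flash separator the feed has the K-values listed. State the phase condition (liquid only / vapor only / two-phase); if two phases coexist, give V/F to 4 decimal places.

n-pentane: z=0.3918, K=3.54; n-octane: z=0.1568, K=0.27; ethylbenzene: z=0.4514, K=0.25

ΣzᵢKᵢ = 1.5422; Σzᵢ/Kᵢ = 2.4970.
Both exceed 1, so a two-phase solution exists.
Newton–Raphson from ψ = 0.68:
  ψ = 0.6800: g = -0.55330, g' = -1.7269 → ψ = 0.3596
  ψ = 0.3596: g = -0.09866, g' = -1.3202 → ψ = 0.2849
  ψ = 0.2849: g = 0.00236, g' = -1.3947 → ψ = 0.2865
Converged at ψ = 0.2865.

two-phase, V/F = 0.2865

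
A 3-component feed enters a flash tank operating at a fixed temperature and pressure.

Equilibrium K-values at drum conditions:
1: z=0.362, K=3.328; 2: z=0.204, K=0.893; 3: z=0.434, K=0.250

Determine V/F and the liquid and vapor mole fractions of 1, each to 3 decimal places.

Newton–Raphson from V/F = 0.69:
  V/F = 0.690: g = -0.3748, g' = -1.340 → V/F = 0.410
  V/F = 0.410: g = -0.0620, g' = -1.025 → V/F = 0.350
Converged at V/F = 0.350.
Compositions from xᵢ = zᵢ/(1+V/F(Kᵢ−1)), yᵢ = Kᵢxᵢ:
  1: x = 0.199, y = 0.664
  2: x = 0.212, y = 0.189
  3: x = 0.589, y = 0.147

V/F = 0.350, x_1 = 0.199, y_1 = 0.664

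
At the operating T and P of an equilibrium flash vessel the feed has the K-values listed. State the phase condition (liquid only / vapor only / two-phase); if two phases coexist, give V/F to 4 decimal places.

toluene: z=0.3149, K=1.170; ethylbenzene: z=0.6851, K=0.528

ΣzᵢKᵢ = 0.7302; Σzᵢ/Kᵢ = 1.5667.
Since ΣzᵢKᵢ < 1 the mixture is below its bubble point — single liquid phase.

liquid only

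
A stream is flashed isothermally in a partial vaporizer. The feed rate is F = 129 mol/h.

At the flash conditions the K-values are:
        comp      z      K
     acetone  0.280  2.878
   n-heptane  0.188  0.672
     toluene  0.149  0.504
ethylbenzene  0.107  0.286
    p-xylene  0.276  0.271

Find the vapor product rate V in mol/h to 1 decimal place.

Material balance + equilibrium reduce to Σ zᵢ(Kᵢ−1)/(1+V/F(Kᵢ−1)) = 0.
Feasibility: ΣzᵢKᵢ = 1.113, Σzᵢ/Kᵢ = 2.065 — both > 1, two phases present.
Newton–Raphson from V/F = 0.5:
  V/F = 0.500: g = -0.3363, g' = -0.852 → V/F = 0.105
  V/F = 0.105: g = -0.0032, g' = -0.987 → V/F = 0.102
Converged at V/F = 0.102.
Then V = V/F·F = 0.1019·129 = 13.1 mol/h and L = F − V = 115.9 mol/h.

V = 13.1 mol/h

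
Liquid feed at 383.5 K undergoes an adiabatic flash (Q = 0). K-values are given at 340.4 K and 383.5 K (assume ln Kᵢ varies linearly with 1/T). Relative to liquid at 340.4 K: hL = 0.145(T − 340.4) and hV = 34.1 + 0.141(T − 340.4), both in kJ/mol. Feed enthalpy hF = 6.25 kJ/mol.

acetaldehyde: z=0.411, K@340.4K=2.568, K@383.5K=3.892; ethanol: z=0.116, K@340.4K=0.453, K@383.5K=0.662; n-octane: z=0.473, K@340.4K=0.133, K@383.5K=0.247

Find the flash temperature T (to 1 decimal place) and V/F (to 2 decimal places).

Adiabatic flash: solve Rachford–Rice at each trial T, then check hF = ψ·hV(T) + (1−ψ)·hL(T).
  T = 340.4 K: K = (2.568, 0.453, 0.133), RR gives ψ = 0.134, H_out = 4.572 kJ/mol
  T = 383.5 K: K = (3.892, 0.662, 0.247), RR gives ψ = 0.397, H_out = 19.719 kJ/mol
  T = 361.9 K: K = (3.199, 0.554, 0.184), RR gives ψ = 0.280, H_out = 12.651 kJ/mol
  T = 351.1 K: K = (2.874, 0.502, 0.157), RR gives ψ = 0.213, H_out = 8.811 kJ/mol
  T = 345.8 K: K = (2.721, 0.478, 0.145), RR gives ψ = 0.176, H_out = 6.781 kJ/mol
  T = 343.1 K: K = (2.644, 0.465, 0.139), RR gives ψ = 0.156, H_out = 5.696 kJ/mol
  T = 344.5 K: K = (2.684, 0.472, 0.142), RR gives ψ = 0.166, H_out = 6.263 kJ/mol
Linear interpolation between T = 343.1 (H_out = 5.696) and T = 344.5 (H_out = 6.263) on hF = 6.25 gives T ≈ 344.5 K, at which ψ = 0.17.

T = 344.5 K, V/F = 0.17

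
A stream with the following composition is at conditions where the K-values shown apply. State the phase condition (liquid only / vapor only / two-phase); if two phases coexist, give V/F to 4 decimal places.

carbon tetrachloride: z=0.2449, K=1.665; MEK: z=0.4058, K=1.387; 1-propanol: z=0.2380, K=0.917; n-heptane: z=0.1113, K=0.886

ΣzᵢKᵢ = 1.2875; Σzᵢ/Kᵢ = 0.8248.
Since Σzᵢ/Kᵢ < 1 the mixture is above its dew point — single vapor phase.

vapor only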